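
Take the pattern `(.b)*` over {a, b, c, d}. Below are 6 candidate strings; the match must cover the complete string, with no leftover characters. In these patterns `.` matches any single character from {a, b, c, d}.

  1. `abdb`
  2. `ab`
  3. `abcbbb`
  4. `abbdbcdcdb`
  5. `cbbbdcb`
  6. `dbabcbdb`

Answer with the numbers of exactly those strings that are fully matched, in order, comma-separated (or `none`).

1 → match
2 → match
3 → match
4 → no match
5 → no match
6 → match

1, 2, 3, 6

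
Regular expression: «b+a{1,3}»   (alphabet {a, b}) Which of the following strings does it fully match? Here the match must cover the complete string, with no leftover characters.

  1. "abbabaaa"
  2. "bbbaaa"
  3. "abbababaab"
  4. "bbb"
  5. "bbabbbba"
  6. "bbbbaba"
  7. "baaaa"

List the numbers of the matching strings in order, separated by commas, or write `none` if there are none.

2

1 → no match — must start with "b"
2 → match
3 → no match — must start with "b"
4 → no match — must end with "a"
5 → no match
6 → no match
7 → no match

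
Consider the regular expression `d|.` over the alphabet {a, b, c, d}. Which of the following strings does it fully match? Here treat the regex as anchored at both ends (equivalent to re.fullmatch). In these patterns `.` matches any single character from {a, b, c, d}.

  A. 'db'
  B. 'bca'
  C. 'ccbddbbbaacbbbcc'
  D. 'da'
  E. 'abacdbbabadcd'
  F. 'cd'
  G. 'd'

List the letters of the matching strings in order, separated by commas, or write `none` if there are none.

G

A. 'db' → no match
B. 'bca' → no match
C → no match
D. 'da' → no match
E → no match
F. 'cd' → no match
G. 'd' → match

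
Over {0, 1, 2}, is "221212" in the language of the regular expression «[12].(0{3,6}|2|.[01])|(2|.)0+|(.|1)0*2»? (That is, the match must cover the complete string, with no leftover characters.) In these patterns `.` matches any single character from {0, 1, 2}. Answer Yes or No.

No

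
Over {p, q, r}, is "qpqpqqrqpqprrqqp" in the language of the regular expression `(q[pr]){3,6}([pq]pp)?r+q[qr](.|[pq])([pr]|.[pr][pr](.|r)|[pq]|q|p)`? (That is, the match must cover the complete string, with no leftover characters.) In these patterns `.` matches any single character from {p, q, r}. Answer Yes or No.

No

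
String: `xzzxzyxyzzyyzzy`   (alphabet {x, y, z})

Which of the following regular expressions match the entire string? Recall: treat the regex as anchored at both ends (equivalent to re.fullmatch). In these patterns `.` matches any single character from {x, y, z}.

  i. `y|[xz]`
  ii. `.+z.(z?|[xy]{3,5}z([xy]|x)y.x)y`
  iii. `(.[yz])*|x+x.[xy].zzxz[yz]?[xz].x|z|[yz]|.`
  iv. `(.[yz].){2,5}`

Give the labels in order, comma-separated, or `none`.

i → no match
ii → match
iii → no match
iv → match

ii, iv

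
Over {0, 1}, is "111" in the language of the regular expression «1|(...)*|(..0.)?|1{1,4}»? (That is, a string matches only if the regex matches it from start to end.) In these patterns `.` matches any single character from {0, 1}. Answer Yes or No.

Yes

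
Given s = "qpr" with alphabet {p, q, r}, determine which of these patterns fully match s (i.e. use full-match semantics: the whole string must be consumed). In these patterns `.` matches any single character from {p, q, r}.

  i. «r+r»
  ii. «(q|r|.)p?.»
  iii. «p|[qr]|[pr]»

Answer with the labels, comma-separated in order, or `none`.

i → no match — must start with "r"
ii → match
iii → no match

ii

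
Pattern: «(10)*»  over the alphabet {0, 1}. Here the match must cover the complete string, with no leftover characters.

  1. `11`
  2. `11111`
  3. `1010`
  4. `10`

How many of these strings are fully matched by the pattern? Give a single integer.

1 → no match
2 → no match
3 → match
4 → match
Total matched: 2

2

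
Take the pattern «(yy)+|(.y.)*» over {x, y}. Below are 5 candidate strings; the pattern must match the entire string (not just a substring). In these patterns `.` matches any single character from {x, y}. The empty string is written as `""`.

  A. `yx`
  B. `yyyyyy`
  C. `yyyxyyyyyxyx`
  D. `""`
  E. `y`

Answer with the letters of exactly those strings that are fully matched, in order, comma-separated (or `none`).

B, C, D

A → no match
B → match
C → match
D → match
E → no match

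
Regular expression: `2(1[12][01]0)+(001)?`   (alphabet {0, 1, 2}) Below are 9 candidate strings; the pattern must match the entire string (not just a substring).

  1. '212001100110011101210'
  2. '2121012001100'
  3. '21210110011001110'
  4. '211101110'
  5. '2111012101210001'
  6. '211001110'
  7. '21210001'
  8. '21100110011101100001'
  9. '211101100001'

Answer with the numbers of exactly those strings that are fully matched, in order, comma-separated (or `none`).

1, 2, 3, 4, 5, 6, 7, 8, 9

1 → match
2 → match
3 → match
4 → match
5 → match
6 → match
7 → match
8 → match
9 → match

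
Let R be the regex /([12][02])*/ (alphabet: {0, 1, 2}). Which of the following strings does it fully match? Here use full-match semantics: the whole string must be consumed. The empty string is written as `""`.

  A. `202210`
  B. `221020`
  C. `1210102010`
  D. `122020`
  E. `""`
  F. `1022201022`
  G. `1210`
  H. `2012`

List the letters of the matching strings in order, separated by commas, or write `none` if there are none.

A, B, C, D, E, F, G, H

A → match
B → match
C → match
D → match
E → match
F → match
G → match
H → match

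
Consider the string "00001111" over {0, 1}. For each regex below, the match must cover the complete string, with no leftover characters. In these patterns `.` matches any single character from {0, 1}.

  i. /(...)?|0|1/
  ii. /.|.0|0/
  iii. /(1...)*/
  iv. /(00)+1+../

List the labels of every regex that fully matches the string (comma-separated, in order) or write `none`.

i → no match
ii → no match
iii → no match
iv → match

iv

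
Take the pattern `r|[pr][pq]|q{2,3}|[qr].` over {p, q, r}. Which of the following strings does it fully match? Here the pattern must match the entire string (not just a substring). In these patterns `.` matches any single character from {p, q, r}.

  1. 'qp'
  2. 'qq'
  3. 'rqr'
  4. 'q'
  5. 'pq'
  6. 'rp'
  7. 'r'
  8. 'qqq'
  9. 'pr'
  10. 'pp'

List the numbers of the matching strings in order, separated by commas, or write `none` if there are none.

1, 2, 5, 6, 7, 8, 10

1 → match
2 → match
3 → no match
4 → no match
5 → match
6 → match
7 → match
8 → match
9 → no match
10 → match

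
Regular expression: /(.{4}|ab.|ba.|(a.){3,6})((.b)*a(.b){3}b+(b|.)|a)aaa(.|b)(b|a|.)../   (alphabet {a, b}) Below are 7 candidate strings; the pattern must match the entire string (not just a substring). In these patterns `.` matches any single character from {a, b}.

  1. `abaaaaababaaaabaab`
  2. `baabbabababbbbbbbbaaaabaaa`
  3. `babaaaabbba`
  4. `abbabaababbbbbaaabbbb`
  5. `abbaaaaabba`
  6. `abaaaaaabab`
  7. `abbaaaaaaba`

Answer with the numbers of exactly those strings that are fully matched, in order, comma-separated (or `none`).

1 → match
2 → match
3 → match
4 → match
5 → match
6 → match
7 → match

1, 2, 3, 4, 5, 6, 7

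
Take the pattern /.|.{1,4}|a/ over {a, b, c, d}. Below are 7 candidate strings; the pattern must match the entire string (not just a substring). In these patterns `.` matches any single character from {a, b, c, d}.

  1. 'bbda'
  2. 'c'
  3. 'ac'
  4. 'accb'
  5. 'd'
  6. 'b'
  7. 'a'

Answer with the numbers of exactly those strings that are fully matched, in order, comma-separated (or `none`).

1, 2, 3, 4, 5, 6, 7

1 → match
2 → match
3 → match
4 → match
5 → match
6 → match
7 → match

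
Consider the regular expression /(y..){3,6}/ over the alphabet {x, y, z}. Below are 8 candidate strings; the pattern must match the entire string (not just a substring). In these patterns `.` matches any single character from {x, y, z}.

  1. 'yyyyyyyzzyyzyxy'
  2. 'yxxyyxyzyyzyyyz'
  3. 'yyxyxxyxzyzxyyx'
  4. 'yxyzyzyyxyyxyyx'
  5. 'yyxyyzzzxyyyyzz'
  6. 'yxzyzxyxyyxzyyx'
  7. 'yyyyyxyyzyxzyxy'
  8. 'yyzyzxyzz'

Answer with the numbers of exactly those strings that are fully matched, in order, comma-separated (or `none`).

1 → match
2 → match
3 → match
4 → no match
5 → no match
6 → match
7 → match
8 → match

1, 2, 3, 6, 7, 8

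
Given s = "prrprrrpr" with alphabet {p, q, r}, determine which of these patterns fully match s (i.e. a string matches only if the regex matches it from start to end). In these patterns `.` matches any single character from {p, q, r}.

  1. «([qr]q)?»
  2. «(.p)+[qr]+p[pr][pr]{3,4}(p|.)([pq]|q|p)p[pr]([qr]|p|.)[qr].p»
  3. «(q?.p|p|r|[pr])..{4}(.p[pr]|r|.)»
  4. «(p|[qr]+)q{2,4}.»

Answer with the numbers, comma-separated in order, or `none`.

1 → no match
2 → no match — must end with "p"
3 → match
4 → no match

3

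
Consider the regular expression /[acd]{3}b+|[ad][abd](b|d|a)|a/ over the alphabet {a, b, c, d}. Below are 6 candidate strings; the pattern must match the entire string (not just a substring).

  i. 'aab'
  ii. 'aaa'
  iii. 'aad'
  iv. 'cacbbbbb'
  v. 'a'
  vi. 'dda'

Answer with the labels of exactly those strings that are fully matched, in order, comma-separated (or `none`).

i. 'aab' → match
ii. 'aaa' → match
iii. 'aad' → match
iv. 'cacbbbbb' → match
v. 'a' → match
vi. 'dda' → match

i, ii, iii, iv, v, vi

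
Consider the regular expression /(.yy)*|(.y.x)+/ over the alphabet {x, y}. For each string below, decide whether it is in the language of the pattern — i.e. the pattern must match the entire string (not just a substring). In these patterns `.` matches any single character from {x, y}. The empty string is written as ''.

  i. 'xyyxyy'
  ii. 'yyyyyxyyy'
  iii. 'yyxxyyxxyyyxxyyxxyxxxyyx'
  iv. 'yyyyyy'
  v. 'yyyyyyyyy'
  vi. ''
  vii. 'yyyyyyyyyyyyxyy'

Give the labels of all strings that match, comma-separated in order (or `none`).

i, iii, iv, v, vi, vii

i → match
ii → no match
iii → match
iv → match
v → match
vi → match
vii → match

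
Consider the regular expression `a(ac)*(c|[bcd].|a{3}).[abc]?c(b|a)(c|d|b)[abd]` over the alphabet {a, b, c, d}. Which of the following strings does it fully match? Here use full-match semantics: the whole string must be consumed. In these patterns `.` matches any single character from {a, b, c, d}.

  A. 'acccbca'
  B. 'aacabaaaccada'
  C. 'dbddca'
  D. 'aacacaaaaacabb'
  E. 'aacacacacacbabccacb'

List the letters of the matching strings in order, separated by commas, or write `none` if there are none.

A, D, E

A → match
B → no match
C → no match — must start with 'a'
D → match
E → match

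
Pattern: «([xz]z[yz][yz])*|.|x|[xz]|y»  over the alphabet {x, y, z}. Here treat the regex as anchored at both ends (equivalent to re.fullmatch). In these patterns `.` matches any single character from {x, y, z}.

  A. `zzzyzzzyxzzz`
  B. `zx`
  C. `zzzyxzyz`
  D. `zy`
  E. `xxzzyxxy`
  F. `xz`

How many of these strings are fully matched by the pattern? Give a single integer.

2

A → match
B → no match
C → match
D → no match
E → no match
F → no match
Total matched: 2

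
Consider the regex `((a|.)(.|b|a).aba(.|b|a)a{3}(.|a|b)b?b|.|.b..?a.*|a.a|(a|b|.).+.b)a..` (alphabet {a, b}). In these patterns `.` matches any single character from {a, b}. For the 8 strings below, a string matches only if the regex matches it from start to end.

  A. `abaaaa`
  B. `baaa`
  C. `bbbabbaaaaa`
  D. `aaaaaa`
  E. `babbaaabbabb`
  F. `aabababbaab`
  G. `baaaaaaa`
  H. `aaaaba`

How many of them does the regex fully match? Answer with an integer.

A → match
B → match
C → match
D → match
E → match
F → match
G → no match
H → match
Total matched: 7

7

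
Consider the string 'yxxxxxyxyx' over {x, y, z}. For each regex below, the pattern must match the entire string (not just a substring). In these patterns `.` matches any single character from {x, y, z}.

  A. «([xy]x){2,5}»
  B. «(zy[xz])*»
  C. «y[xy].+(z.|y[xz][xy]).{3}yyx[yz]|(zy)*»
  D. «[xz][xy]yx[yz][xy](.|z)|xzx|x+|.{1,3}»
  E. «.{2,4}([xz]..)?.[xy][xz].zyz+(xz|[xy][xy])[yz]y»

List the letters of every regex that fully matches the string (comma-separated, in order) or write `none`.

A

A → match
B → no match
C → no match
D → no match
E → no match — must end with 'y'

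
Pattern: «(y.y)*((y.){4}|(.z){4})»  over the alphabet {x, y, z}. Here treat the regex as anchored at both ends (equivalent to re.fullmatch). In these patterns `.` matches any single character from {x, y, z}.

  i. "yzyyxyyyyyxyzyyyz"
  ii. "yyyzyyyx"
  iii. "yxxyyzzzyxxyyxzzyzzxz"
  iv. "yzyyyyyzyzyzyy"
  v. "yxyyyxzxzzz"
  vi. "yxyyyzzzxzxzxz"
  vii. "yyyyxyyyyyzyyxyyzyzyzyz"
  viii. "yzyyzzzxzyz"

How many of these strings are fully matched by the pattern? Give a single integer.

5

i → match
ii → match
iii → no match
iv → match
v → no match
vi → no match
vii → match
viii → match
Total matched: 5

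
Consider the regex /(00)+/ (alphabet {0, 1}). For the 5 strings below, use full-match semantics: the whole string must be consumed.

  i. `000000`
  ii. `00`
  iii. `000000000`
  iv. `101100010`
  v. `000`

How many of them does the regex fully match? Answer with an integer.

2

i → match
ii → match
iii → no match
iv → no match — must start with `00`
v → no match
Total matched: 2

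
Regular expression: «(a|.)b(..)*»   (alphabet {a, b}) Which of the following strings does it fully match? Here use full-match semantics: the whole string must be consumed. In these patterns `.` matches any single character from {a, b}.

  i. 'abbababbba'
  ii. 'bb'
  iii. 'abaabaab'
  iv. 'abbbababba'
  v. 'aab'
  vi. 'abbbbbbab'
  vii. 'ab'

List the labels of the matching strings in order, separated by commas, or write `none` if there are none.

i, ii, iii, iv, vii

i → match
ii → match
iii → match
iv → match
v → no match
vi → no match
vii → match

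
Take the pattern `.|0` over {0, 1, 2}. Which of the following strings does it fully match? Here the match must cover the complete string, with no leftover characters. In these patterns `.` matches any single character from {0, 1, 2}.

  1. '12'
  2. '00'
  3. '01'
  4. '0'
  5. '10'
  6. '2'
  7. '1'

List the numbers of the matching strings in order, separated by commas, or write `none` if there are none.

1 → no match
2 → no match
3 → no match
4 → match
5 → no match
6 → match
7 → match

4, 6, 7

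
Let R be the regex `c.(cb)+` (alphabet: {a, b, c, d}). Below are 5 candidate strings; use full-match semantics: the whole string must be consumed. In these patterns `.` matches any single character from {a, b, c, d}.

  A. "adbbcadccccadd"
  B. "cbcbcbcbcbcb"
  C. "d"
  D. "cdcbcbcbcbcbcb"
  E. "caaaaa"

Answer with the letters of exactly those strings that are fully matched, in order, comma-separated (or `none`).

A → no match — must start with "c"
B → match
C → no match — must start with "c"
D → match
E → no match — must end with "cb"

B, D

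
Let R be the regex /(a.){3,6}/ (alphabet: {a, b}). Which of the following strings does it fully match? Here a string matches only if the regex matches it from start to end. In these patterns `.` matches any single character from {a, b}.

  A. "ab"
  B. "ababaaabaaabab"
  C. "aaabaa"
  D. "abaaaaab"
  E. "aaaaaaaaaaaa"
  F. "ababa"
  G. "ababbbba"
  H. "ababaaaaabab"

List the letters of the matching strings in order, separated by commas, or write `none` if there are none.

A → no match
B → no match
C → match
D → match
E → match
F → no match
G → no match
H → match

C, D, E, H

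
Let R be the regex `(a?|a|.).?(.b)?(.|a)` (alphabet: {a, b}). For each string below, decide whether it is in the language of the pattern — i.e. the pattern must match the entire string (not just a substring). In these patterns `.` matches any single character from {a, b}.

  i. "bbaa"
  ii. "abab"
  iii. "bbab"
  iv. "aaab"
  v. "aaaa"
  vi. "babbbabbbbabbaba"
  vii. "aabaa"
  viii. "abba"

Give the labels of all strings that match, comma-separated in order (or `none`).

i → no match
ii → no match
iii → no match
iv → no match
v → no match
vi → no match
vii → no match
viii → match

viii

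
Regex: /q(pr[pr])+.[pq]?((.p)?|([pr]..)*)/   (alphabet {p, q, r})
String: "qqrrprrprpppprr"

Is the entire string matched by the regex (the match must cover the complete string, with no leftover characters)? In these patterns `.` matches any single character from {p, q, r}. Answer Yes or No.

No

Every match must start with "qpr", but "qqrrprrprpppprr" does not.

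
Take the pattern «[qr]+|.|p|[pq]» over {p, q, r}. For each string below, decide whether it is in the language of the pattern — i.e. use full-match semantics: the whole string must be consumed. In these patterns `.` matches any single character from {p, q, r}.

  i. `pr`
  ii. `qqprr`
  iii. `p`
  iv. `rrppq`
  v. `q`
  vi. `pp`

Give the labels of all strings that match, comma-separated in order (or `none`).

i → no match
ii → no match
iii → match
iv → no match
v → match
vi → no match

iii, v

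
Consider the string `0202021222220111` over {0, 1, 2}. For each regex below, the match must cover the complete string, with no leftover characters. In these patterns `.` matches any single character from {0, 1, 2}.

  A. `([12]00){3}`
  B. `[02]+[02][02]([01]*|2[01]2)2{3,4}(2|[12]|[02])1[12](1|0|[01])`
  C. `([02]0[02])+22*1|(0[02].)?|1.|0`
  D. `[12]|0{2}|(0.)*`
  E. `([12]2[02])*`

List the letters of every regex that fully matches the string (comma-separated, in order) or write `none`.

B

A → no match — must end with `00`
B → match
C → no match
D → no match
E → no match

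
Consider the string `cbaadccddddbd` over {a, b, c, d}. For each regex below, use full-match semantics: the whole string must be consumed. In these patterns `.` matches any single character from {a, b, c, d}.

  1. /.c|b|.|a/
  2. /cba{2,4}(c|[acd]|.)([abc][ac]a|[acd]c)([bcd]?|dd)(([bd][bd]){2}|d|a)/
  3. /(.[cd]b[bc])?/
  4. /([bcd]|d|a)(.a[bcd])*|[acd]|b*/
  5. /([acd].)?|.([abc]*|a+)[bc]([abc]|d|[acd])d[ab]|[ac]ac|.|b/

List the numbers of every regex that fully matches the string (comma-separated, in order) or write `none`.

1 → no match
2 → match
3 → no match
4 → no match
5 → no match

2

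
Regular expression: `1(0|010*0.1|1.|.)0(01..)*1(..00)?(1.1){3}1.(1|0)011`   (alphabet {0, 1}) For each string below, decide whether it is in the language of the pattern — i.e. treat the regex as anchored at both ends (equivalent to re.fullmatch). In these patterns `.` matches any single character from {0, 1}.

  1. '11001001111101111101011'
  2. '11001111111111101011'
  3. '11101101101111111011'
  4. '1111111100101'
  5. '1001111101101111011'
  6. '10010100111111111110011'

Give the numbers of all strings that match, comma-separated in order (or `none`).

1, 2, 3, 5, 6

1 → match
2 → match
3 → match
4 → no match — must end with '011'
5 → match
6 → match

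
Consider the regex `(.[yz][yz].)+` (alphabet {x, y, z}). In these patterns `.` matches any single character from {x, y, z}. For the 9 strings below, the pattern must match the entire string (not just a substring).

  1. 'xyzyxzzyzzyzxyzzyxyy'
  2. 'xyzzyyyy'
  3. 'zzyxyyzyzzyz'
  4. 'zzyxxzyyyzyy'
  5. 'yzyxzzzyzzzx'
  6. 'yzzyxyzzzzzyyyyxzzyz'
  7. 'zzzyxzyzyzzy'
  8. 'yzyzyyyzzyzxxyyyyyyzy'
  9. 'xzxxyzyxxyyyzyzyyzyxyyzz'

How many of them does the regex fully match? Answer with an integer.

1 → no match
2 → match
3 → match
4 → match
5 → match
6 → match
7 → match
8 → no match
9 → no match
Total matched: 6

6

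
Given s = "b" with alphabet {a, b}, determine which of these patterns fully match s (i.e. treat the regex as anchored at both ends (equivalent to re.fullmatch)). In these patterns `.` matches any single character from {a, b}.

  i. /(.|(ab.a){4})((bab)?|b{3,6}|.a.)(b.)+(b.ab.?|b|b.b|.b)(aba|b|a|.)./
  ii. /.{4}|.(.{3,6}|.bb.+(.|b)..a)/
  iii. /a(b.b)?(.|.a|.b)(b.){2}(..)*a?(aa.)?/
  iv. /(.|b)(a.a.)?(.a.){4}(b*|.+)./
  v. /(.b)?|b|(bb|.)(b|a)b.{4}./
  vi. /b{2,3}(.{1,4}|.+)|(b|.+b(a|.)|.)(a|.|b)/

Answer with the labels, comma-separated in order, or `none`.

v

i → no match
ii → no match
iii → no match — must start with "a"
iv → no match
v → match
vi → no match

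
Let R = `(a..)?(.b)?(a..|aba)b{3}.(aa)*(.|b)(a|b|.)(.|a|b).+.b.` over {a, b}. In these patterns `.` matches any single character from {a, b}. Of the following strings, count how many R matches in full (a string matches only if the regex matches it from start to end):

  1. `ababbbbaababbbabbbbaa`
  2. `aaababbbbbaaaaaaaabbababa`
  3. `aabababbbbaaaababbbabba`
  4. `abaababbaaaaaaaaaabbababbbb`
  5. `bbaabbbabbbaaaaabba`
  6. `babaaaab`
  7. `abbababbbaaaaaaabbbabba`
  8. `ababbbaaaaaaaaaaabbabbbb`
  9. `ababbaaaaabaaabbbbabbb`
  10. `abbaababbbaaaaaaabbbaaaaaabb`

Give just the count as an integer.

1 → no match
2 → no match
3 → match
4 → no match
5 → no match
6. `babaaaab` → no match
7 → match
8 → match
9 → no match
10 → no match
Total matched: 3

3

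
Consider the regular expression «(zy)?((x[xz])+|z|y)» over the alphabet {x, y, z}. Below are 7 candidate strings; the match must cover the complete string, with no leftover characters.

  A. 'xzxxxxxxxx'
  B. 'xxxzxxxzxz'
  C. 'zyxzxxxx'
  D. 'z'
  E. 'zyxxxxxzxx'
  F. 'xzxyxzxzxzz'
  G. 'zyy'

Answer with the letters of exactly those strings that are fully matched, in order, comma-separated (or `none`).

A → match
B → match
C → match
D → match
E → match
F → no match
G → match

A, B, C, D, E, G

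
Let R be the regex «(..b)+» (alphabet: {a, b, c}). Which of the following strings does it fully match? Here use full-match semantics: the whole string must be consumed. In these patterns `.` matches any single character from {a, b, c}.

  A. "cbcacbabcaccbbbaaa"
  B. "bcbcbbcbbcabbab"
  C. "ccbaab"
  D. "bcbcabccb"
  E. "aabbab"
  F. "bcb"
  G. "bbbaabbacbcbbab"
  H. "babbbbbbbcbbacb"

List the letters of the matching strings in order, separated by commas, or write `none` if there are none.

B, C, D, E, F, H

A → no match — must end with "b"
B → match
C → match
D → match
E → match
F → match
G → no match
H → match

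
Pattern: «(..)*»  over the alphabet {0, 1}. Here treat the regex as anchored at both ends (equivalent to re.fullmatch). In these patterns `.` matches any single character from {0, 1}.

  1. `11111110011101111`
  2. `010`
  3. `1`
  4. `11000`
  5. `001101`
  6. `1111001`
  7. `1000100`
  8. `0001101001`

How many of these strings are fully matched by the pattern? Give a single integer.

2

1 → no match
2 → no match
3 → no match
4 → no match
5 → match
6 → no match
7 → no match
8 → match
Total matched: 2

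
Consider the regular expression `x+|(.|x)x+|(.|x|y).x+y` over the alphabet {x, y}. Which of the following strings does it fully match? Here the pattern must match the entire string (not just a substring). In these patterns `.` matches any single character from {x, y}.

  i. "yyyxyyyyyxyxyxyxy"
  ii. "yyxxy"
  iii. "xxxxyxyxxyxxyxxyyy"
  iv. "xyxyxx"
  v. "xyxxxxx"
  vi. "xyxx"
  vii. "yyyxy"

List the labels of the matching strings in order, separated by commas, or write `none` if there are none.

ii

i → no match
ii → match
iii → no match
iv → no match
v → no match
vi → no match
vii → no match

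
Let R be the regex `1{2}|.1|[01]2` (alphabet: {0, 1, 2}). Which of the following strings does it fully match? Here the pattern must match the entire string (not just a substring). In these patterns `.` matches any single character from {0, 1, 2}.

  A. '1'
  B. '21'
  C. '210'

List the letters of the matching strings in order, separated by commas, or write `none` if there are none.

B

A. '1' → no match
B. '21' → match
C. '210' → no match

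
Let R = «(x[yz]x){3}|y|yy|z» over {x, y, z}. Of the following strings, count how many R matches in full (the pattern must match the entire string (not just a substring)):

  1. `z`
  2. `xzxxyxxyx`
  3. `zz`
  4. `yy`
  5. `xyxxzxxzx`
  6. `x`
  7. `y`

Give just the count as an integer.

5

1 → match
2 → match
3 → no match
4 → match
5 → match
6 → no match
7 → match
Total matched: 5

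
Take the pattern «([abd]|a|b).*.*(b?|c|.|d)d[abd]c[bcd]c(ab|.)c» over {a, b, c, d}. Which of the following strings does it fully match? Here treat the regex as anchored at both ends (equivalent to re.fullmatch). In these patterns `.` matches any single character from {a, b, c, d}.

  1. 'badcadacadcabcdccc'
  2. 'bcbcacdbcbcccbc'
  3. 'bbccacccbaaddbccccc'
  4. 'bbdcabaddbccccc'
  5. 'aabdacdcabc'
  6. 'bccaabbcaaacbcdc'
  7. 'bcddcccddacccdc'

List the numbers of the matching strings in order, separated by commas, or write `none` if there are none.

3, 4, 5, 7

1 → no match
2 → no match
3 → match
4 → match
5 → match
6 → no match
7 → match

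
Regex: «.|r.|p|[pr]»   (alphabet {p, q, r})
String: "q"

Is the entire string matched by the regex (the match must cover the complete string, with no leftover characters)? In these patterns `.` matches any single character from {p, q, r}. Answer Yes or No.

Yes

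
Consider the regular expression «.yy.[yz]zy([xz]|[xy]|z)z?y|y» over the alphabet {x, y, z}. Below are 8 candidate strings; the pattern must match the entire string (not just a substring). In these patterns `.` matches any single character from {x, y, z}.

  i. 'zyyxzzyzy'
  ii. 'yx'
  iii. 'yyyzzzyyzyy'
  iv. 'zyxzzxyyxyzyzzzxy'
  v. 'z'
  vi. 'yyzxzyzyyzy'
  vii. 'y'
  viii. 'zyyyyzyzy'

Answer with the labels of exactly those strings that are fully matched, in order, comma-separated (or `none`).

i, vii, viii

i. 'zyyxzzyzy' → match
ii. 'yx' → no match — must end with 'y'
iii. 'yyyzzzyyzyy' → no match
iv → no match
v. 'z' → no match — must end with 'y'
vi. 'yyzxzyzyyzy' → no match
vii. 'y' → match
viii. 'zyyyyzyzy' → match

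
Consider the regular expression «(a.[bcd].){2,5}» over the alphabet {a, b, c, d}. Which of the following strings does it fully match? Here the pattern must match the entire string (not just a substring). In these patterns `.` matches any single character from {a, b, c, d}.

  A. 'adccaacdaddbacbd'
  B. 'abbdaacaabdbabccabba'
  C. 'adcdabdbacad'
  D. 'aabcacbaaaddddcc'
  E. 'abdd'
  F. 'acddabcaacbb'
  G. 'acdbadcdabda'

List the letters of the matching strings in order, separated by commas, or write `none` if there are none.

A, B, F, G

A → match
B → match
C → no match
D → no match
E → no match
F → match
G → match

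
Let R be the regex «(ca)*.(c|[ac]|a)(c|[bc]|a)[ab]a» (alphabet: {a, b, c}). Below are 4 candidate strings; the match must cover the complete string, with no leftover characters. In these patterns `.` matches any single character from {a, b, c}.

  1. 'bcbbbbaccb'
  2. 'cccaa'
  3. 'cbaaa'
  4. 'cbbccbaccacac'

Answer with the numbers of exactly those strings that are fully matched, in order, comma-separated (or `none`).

2

1 → no match — must end with 'a'
2 → match
3 → no match
4 → no match — must end with 'a'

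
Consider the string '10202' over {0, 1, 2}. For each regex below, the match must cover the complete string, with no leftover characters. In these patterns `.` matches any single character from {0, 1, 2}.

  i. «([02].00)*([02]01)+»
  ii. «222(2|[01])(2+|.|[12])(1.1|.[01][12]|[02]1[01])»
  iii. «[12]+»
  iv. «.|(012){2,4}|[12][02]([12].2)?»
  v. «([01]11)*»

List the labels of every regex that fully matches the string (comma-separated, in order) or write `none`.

iv

i → no match — must end with '01'
ii → no match — must start with '222'
iii → no match
iv → match
v → no match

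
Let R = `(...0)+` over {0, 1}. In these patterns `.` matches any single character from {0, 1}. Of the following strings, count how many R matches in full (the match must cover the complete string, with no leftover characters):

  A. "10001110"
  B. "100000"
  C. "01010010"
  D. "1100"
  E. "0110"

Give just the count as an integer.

A → match
B → no match
C → no match
D → match
E → match
Total matched: 3

3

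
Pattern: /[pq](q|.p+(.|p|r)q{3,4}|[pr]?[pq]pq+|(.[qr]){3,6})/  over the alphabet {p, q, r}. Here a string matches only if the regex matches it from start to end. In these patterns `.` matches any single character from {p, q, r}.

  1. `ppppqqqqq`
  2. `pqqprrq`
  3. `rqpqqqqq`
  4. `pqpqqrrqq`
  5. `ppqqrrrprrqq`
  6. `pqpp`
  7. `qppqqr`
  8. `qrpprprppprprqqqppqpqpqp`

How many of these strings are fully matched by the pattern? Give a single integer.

2

1 → match
2 → match
3 → no match
4 → no match
5 → no match
6 → no match
7 → no match
8 → no match
Total matched: 2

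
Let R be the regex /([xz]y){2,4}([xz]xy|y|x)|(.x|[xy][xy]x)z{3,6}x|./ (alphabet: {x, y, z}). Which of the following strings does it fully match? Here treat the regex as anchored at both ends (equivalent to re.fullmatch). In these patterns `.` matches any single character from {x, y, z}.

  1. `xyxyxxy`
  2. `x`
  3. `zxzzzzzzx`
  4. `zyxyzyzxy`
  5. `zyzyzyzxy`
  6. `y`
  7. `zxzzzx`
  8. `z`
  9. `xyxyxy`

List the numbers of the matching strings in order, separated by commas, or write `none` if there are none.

1 → match
2 → match
3 → match
4 → match
5 → match
6 → match
7 → match
8 → match
9 → no match

1, 2, 3, 4, 5, 6, 7, 8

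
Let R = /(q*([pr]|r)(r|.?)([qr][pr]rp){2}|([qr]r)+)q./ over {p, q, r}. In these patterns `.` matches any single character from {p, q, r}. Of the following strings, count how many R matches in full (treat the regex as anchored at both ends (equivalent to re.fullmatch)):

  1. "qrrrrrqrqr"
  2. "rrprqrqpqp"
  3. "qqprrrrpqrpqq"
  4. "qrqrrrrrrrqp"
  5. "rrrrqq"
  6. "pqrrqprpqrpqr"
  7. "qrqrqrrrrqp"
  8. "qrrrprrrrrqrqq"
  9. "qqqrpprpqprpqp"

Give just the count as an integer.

1. "qrrrrrqrqr" → match
2. "rrprqrqpqp" → no match
3 → no match
4. "qrqrrrrrrrqp" → match
5. "rrrrqq" → match
6 → no match
7. "qrqrqrrrrqp" → no match
8 → no match
9 → no match
Total matched: 3

3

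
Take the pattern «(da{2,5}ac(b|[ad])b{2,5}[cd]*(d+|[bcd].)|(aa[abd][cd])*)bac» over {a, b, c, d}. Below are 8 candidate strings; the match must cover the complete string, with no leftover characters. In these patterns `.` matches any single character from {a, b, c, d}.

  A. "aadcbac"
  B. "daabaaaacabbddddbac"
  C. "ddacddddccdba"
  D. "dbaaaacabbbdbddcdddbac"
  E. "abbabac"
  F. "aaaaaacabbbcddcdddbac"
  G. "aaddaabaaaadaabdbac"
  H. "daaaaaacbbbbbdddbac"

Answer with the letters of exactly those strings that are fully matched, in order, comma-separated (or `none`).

A, H

A → match
B → no match
C → no match — must end with "bac"
D → no match
E → no match
F → no match
G → no match
H → match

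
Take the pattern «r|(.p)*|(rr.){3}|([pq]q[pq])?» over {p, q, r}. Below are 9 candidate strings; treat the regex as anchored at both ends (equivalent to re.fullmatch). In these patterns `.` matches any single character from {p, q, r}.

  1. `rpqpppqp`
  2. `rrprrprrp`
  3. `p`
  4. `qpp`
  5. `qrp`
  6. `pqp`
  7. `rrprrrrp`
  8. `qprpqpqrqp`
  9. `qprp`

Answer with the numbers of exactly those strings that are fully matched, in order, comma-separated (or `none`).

1, 2, 6, 9

1. `rpqpppqp` → match
2. `rrprrprrp` → match
3. `p` → no match
4. `qpp` → no match
5. `qrp` → no match
6. `pqp` → match
7. `rrprrrrp` → no match
8. `qprpqpqrqp` → no match
9. `qprp` → match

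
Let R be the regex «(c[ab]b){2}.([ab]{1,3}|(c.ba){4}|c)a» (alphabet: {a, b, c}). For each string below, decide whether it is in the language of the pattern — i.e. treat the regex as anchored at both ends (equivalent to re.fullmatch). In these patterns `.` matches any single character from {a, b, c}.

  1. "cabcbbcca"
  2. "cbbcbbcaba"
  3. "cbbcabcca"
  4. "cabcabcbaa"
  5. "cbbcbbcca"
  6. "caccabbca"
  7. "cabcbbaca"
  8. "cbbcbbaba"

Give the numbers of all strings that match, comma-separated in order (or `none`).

1, 2, 3, 4, 5, 7, 8

1 → match
2 → match
3 → match
4 → match
5 → match
6 → no match
7 → match
8 → match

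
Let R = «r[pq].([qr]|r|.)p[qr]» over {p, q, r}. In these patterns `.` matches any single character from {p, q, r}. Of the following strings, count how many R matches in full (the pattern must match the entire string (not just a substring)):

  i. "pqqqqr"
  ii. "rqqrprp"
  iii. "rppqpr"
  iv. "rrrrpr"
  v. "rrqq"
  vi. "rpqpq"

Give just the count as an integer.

1

i. "pqqqqr" → no match — must start with "r"
ii. "rqqrprp" → no match
iii. "rppqpr" → match
iv. "rrrrpr" → no match
v. "rrqq" → no match
vi. "rpqpq" → no match
Total matched: 1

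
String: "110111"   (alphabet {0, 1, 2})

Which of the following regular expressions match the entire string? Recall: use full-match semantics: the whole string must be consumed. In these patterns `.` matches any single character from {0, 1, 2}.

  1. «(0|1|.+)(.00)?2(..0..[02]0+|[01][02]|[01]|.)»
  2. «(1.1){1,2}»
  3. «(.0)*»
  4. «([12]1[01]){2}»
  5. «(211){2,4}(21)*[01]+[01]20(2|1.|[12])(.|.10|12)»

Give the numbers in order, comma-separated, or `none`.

4

1 → no match
2 → no match
3 → no match
4 → match
5 → no match — must start with "211"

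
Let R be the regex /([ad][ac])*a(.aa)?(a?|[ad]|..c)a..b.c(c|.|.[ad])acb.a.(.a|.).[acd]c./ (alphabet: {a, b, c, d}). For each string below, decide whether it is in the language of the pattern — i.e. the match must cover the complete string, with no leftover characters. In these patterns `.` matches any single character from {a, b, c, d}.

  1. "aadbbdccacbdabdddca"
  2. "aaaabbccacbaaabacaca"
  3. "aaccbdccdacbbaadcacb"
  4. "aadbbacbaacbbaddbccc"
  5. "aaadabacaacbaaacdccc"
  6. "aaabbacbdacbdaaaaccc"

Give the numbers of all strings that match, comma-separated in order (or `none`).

1, 2, 3, 4, 5, 6

1 → match
2 → match
3 → match
4 → match
5 → match
6 → match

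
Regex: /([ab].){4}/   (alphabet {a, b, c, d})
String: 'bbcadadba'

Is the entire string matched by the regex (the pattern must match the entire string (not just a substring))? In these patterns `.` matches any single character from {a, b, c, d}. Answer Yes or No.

No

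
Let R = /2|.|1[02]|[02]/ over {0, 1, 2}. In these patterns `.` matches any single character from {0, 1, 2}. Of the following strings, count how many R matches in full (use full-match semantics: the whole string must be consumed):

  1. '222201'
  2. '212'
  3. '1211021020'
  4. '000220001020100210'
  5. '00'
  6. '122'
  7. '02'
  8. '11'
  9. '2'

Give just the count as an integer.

1

1. '222201' → no match
2. '212' → no match
3. '1211021020' → no match
4 → no match
5. '00' → no match
6. '122' → no match
7. '02' → no match
8. '11' → no match
9. '2' → match
Total matched: 1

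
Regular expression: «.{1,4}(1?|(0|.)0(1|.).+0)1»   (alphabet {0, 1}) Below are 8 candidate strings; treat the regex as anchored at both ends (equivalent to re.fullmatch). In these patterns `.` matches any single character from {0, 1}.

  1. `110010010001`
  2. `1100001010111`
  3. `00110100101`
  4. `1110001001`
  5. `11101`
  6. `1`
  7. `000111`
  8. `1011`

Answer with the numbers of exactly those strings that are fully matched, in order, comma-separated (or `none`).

1 → match
2 → no match
3 → match
4 → match
5 → match
6 → no match
7 → match
8 → match

1, 3, 4, 5, 7, 8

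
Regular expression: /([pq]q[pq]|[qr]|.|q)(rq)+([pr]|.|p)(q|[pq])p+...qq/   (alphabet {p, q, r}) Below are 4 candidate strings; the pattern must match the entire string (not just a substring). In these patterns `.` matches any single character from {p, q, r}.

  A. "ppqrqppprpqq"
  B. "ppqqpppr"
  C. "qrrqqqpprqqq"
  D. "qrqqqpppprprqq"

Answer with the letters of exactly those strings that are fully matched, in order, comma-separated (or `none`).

D

A → no match
B → no match — must end with "qq"
C → no match
D → match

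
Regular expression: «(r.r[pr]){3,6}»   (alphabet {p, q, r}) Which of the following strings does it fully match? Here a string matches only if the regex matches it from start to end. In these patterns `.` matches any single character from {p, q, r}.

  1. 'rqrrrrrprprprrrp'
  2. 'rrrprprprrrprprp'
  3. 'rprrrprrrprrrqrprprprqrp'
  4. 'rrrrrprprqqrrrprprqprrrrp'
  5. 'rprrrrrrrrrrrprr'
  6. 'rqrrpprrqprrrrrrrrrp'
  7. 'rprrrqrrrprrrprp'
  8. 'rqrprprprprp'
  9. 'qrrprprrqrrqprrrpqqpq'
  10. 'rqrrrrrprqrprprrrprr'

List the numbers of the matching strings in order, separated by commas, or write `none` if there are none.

1 → match
2 → match
3 → match
4 → no match
5 → match
6 → no match
7 → match
8. 'rqrprprprprp' → match
9 → no match — must start with 'r'
10 → match

1, 2, 3, 5, 7, 8, 10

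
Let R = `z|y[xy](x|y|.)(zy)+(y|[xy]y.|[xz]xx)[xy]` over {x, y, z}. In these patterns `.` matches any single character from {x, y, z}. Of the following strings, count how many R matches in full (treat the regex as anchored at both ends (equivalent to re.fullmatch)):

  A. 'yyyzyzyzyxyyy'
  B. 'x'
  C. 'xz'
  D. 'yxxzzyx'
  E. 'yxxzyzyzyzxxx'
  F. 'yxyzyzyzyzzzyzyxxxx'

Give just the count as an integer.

2

A → match
B → no match
C → no match
D → no match
E → match
F → no match
Total matched: 2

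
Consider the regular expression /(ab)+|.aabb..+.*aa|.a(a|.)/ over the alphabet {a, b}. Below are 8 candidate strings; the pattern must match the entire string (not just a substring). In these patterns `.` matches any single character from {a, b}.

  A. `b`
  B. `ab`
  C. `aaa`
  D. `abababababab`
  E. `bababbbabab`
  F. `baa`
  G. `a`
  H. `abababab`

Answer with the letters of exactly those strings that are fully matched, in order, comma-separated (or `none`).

B, C, D, F, H

A → no match
B → match
C → match
D → match
E → no match
F → match
G → no match
H → match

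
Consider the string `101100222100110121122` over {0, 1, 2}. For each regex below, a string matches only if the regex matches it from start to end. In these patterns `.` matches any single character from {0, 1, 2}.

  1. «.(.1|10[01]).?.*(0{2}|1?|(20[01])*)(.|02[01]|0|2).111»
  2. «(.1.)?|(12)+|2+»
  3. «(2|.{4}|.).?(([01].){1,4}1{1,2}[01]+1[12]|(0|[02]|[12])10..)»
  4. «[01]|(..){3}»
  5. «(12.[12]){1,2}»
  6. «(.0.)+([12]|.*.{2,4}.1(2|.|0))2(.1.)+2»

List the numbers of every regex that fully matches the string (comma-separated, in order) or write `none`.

6

1 → no match — must end with `111`
2 → no match
3 → no match
4 → no match
5 → no match — must start with `12`
6 → match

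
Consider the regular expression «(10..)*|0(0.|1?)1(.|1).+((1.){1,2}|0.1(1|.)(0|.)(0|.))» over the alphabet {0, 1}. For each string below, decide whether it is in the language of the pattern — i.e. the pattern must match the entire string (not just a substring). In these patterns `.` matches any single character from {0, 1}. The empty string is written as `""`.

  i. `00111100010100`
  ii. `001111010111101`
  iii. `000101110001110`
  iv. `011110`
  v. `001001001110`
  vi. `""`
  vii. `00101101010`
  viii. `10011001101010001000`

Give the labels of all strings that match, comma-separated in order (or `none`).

i → no match
ii → no match
iii → match
iv. `011110` → match
v. `001001001110` → no match
vi. `""` → match
vii. `00101101010` → no match
viii → match

iii, iv, vi, viii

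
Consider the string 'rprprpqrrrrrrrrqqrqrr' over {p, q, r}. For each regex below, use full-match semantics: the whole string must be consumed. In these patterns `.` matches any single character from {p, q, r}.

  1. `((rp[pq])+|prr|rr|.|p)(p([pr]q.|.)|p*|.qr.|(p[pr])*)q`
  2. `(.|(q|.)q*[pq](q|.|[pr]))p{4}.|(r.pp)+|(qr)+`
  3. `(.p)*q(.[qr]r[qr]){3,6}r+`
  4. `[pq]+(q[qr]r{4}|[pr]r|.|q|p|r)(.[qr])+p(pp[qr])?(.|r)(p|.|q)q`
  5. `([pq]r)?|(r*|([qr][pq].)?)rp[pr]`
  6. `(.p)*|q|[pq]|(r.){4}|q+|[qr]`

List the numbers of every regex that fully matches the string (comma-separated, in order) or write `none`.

3

1 → no match — must end with 'q'
2 → no match
3 → match
4 → no match — must end with 'q'
5 → no match
6 → no match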